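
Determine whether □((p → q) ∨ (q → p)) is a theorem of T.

Valid

Tableau for the negation ¬□((p → q) ∨ (q → p)):
1. ¬□((p → q) ∨ (q → p)), w0
2. ¬((p → q) ∨ (q → p)), w1
3. ¬(p → q), w1
4. ¬(q → p), w1
5. p, w1
6. ¬q, w1
7. q, w1
8. ¬p, w1
Accessibility: w0Rw0, w0Rw1, w1Rw1
Branch closes: q and ¬q both at w1.
All branches of the negation close; one closing branch shown above.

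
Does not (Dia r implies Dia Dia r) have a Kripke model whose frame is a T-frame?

1. not (Dia r implies Dia Dia r), u
2. Dia r, u   [neg-implies-rule on 1]
3. not Dia Dia r, u   [neg-implies-rule on 1]
4. not Dia r, u   [neg-Dia-rule on 3 via uRu]
5. not r, u   [neg-Dia-rule on 4 via uRu]
6. r, v   [Dia-rule on 2: fresh world v, uRv]
7. not Dia r, v   [neg-Dia-rule on 3 via uRv]
8. not r, v   [neg-Dia-rule on 4 via uRv]
Accessibility: uRu, uRv, vRv
Branch closes: r and not r both at v.
All branches of the tableau close; one closing branch shown above.

Unsatisfiable (every branch closes)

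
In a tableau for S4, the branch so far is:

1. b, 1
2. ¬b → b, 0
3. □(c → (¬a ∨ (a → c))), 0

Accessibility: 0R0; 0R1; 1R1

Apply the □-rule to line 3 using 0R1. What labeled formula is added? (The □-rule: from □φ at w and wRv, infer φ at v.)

c → (¬a ∨ (a → c)), 1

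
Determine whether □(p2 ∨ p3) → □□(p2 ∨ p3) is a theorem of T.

Tableau for the negation ¬(□(p2 ∨ p3) → □□(p2 ∨ p3)):
1. ¬(□(p2 ∨ p3) → □□(p2 ∨ p3)), u
2. □(p2 ∨ p3), u
3. ¬□□(p2 ∨ p3), u
4. p2 ∨ p3, u
5. p3, u
6. ¬□(p2 ∨ p3), v
7. p2 ∨ p3, v
8. p3, v
9. ¬(p2 ∨ p3), w
10. ¬p2, w
11. ¬p3, w
Accessibility: uRu, uRv, vRv, vRw, wRw
The negation has an open branch (countermodel exists).

No, not valid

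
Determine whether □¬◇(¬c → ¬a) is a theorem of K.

No, not valid

Tableau for the negation ¬□¬◇(¬c → ¬a):
1. ¬□¬◇(¬c → ¬a), 0
2. ◇(¬c → ¬a), 1
3. ¬c → ¬a, 2
4. ¬a, 2
Accessibility: 0R1, 1R2
The negation has an open branch (countermodel exists).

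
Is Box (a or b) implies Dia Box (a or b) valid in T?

Valid in T

Tableau for the negation not (Box (a or b) implies Dia Box (a or b)):
1. not (Box (a or b) implies Dia Box (a or b)), 0
2. Box (a or b), 0
3. not Dia Box (a or b), 0
4. a or b, 0
5. not Box (a or b), 0
6. b, 0
7. not (a or b), 1
8. not a, 1
9. not b, 1
10. a or b, 1
11. not Box (a or b), 1
12. b, 1
Accessibility: 0R0, 0R1, 1R1
Branch closes: b and not b both at 1.
Every branch of the negation's tableau closes; the branch above is one of them.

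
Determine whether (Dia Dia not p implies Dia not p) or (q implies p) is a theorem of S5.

Tableau for the negation not ((Dia Dia not p implies Dia not p) or (q implies p)):
1. not ((Dia Dia not p implies Dia not p) or (q implies p)), u
2. not (Dia Dia not p implies Dia not p), u
3. not (q implies p), u
4. Dia Dia not p, u
5. not Dia not p, u
6. q, u
7. not p, u
8. p, u
Accessibility: uRu
Branch closes: p and not p both at u.
Every branch of the negation's tableau closes; the branch above is one of them.

Valid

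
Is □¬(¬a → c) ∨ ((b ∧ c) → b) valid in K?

Tableau for the negation ¬(□¬(¬a → c) ∨ ((b ∧ c) → b)):
1. ¬(□¬(¬a → c) ∨ ((b ∧ c) → b)), 0
2. ¬□¬(¬a → c), 0   [¬∨-rule on 1]
3. ¬((b ∧ c) → b), 0   [¬∨-rule on 1]
4. b ∧ c, 0   [¬→-rule on 3]
5. ¬b, 0   [¬→-rule on 3]
6. b, 0   [∧-rule on 4]
7. c, 0   [∧-rule on 4]
Branch closes: b and ¬b both at 0.
Every branch of the negation's tableau closes; the branch above is one of them.

Valid in K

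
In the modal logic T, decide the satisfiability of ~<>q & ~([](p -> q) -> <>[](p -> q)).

1. ~<>q & ~([](p -> q) -> <>[](p -> q)), w0
2. ~<>q, w0
3. ~([](p -> q) -> <>[](p -> q)), w0
4. [](p -> q), w0
5. ~<>[](p -> q), w0
6. ~q, w0
7. p -> q, w0
8. ~[](p -> q), w0
9. ~p, w0
10. ~(p -> q), w1
11. p, w1
12. ~q, w1
13. p -> q, w1
14. ~[](p -> q), w1
15. q, w1
Accessibility: w0Rw0, w0Rw1, w1Rw1
Branch closes: q and ~q both at w1.
All branches of the tableau close; one closing branch shown above.

No, unsatisfiable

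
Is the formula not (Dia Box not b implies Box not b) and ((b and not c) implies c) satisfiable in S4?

Yes, satisfiable

1. not (Dia Box not b implies Box not b) and ((b and not c) implies c), 0
2. not (Dia Box not b implies Box not b), 0
3. (b and not c) implies c, 0
4. Dia Box not b, 0
5. not Box not b, 0
6. c, 0
7. Box not b, 1
8. not b, 1
9. b, 2
Accessibility: 0R0, 0R1, 0R2, 1R1, 2R2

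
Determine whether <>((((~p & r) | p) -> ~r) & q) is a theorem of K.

Tableau for the negation ~<>((((~p & r) | p) -> ~r) & q):
1. ~<>((((~p & r) | p) -> ~r) & q), u
The negation has an open branch (countermodel exists).

Invalid (countermodel exists)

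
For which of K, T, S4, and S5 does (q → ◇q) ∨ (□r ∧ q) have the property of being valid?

T, S4, S5

K-tableau for the negation ¬((q → ◇q) ∨ (□r ∧ q)):
1. ¬((q → ◇q) ∨ (□r ∧ q)), 0
2. ¬(q → ◇q), 0
3. ¬(□r ∧ q), 0
4. q, 0
5. ¬◇q, 0
6. ¬□r, 0
7. ¬r, 1
8. ¬q, 1
Accessibility: 0R1
Complete open branch: countermodel on a K-frame, so not valid in K.
T-tableau for the negation ¬((q → ◇q) ∨ (□r ∧ q)):
1. ¬((q → ◇q) ∨ (□r ∧ q)), 0
2. ¬(q → ◇q), 0
3. ¬(□r ∧ q), 0
4. q, 0
5. ¬◇q, 0
6. ¬q, 0
Accessibility: 0R0
Branch closes: q and ¬q both at 0.
Every branch closes (one shown): valid in T, hence also in S4, S5 (every theorem of T is a theorem of S4 and S5).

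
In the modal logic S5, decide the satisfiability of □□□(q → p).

Yes, satisfiable

1. □□□(q → p), w0
2. □□(q → p), w0
3. □(q → p), w0
4. q → p, w0
5. p, w0
Accessibility: w0Rw0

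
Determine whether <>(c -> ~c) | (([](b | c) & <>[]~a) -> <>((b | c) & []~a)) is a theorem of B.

Valid in B

Tableau for the negation ~(<>(c -> ~c) | (([](b | c) & <>[]~a) -> <>((b | c) & []~a))):
1. ~(<>(c -> ~c) | (([](b | c) & <>[]~a) -> <>((b | c) & []~a))), 0
2. ~<>(c -> ~c), 0   [~|-rule on 1]
3. ~(([](b | c) & <>[]~a) -> <>((b | c) & []~a)), 0   [~|-rule on 1]
4. [](b | c) & <>[]~a, 0   [~->-rule on 3]
5. ~<>((b | c) & []~a), 0   [~->-rule on 3]
6. [](b | c), 0   [&-rule on 4]
7. <>[]~a, 0   [&-rule on 4]
8. ~(c -> ~c), 0   [~<>-rule on 2 via 0R0]
9. c, 0   [~->-rule on 8]
10. ~((b | c) & []~a), 0   [~<>-rule on 5 via 0R0]
11. b | c, 0   [[]-rule on 6 via 0R0]
12. ~[]~a, 0   [~&-rule on 10 (branches; this branch)]
13. []~a, 1   [<>-rule on 7: fresh world 1, 0R1]
14. ~(c -> ~c), 1   [~<>-rule on 2 via 0R1]
15. c, 1   [~->-rule on 14]
16. ~((b | c) & []~a), 1   [~<>-rule on 5 via 0R1]
17. b | c, 1   [[]-rule on 6 via 0R1]
18. ~a, 0   [[]-rule on 13 via 1R0]
19. ~a, 1   [[]-rule on 13 via 1R1]
20. ~[]~a, 1   [~&-rule on 16 (branches; this branch)]
21. a, 2   [~[]-rule on 12: fresh world 2, 0R2]
22. ~(c -> ~c), 2   [~<>-rule on 2 via 0R2]
23. c, 2   [~->-rule on 22]
24. ~((b | c) & []~a), 2   [~<>-rule on 5 via 0R2]
25. b | c, 2   [[]-rule on 6 via 0R2]
26. ~[]~a, 2   [~&-rule on 24 (branches; this branch)]
27. a, 3   [~[]-rule on 20: fresh world 3, 1R3]
28. ~a, 3   [[]-rule on 13 via 1R3]
Accessibility: 0R0, 0R1, 0R2, 1R0, 1R1, 1R3, 2R0, 2R2, 3R1, 3R3
Branch closes: a and ~a both at 3.
Every branch of the negation's tableau closes; the branch above is one of them.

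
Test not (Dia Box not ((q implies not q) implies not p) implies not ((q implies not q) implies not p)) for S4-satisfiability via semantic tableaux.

Yes, satisfiable

1. not (Dia Box not ((q implies not q) implies not p) implies not ((q implies not q) implies not p)), u
2. Dia Box not ((q implies not q) implies not p), u
3. (q implies not q) implies not p, u
4. not p, u
5. Box not ((q implies not q) implies not p), v
6. not ((q implies not q) implies not p), v
7. q implies not q, v
8. p, v
9. not q, v
Accessibility: uRu, uRv, vRv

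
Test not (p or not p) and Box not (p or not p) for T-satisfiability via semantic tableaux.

1. not (p or not p) and Box not (p or not p), w0
2. not (p or not p), w0
3. Box not (p or not p), w0
4. not p, w0
5. p, w0
Accessibility: w0Rw0
Branch closes: p and not p both at w0.
All branches of the tableau close; one closing branch shown above.

Unsatisfiable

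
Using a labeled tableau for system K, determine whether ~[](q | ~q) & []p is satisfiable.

Unsatisfiable

1. ~[](q | ~q) & []p, u
2. ~[](q | ~q), u
3. []p, u
4. ~(q | ~q), v
5. ~q, v
6. q, v
Accessibility: uRv
Branch closes: q and ~q both at v.
(One branch shown.) All branches close.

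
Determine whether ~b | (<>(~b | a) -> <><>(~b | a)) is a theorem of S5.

Tableau for the negation ~(~b | (<>(~b | a) -> <><>(~b | a))):
1. ~(~b | (<>(~b | a) -> <><>(~b | a))), w0
2. b, w0
3. ~(<>(~b | a) -> <><>(~b | a)), w0
4. <>(~b | a), w0
5. ~<><>(~b | a), w0
6. ~<>(~b | a), w0
7. ~(~b | a), w0
8. ~a, w0
9. ~b | a, w1
10. ~<>(~b | a), w1
11. ~(~b | a), w1
12. b, w1
13. ~a, w1
14. a, w1
Accessibility: w0Rw0, w0Rw1, w1Rw0, w1Rw1
Branch closes: a and ~a both at w1.
All branches of the negation close; one closing branch shown above.

Valid in S5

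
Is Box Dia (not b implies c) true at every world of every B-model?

Tableau for the negation not Box Dia (not b implies c):
1. not Box Dia (not b implies c), u
2. not Dia (not b implies c), v
3. not (not b implies c), u
4. not b, u
5. not c, u
6. not (not b implies c), v
7. not b, v
8. not c, v
Accessibility: uRu, uRv, vRu, vRv
The negation has an open branch (countermodel exists).

No, not valid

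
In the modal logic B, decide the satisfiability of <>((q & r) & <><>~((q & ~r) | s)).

Yes, satisfiable

1. <>((q & r) & <><>~((q & ~r) | s)), 0
2. (q & r) & <><>~((q & ~r) | s), 1
3. q & r, 1
4. <><>~((q & ~r) | s), 1
5. q, 1
6. r, 1
7. <>~((q & ~r) | s), 2
8. ~((q & ~r) | s), 3
9. ~(q & ~r), 3
10. ~s, 3
11. r, 3
Accessibility: 0R0, 0R1, 1R0, 1R1, 1R2, 2R1, 2R2, 2R3, 3R2, 3R3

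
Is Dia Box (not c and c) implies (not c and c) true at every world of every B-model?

Tableau for the negation not (Dia Box (not c and c) implies (not c and c)):
1. not (Dia Box (not c and c) implies (not c and c)), u
2. Dia Box (not c and c), u   [neg-implies-rule on 1]
3. not (not c and c), u   [neg-implies-rule on 1]
4. not c, u   [neg-and-rule on 3 (branches; this branch)]
5. Box (not c and c), v   [Dia-rule on 2: fresh world v, uRv]
6. not c and c, u   [Box-rule on 5 via vRu]
7. c, u   [and-rule on 6]
Accessibility: uRu, uRv, vRu, vRv
Branch closes: c and not c both at u.
All branches of the negation close; one closing branch shown above.

Yes, valid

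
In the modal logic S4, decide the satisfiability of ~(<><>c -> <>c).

No, unsatisfiable

1. ~(<><>c -> <>c), 0
2. <><>c, 0
3. ~<>c, 0
4. ~c, 0
5. <>c, 1
6. ~c, 1
7. c, 2
8. ~c, 2
Accessibility: 0R0, 0R1, 0R2, 1R1, 1R2, 2R2
Branch closes: c and ~c both at 2.
Every branch closes; the branch above is one of them.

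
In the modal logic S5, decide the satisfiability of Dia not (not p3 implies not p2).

Yes, satisfiable

1. Dia not (not p3 implies not p2), u
2. not (not p3 implies not p2), v   [Dia-rule on 1: fresh world v, uRv]
3. not p3, v   [neg-implies-rule on 2]
4. p2, v   [neg-implies-rule on 2]
Accessibility: uRu, uRv, vRu, vRv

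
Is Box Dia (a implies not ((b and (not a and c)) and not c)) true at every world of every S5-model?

Yes, valid

Tableau for the negation not Box Dia (a implies not ((b and (not a and c)) and not c)):
1. not Box Dia (a implies not ((b and (not a and c)) and not c)), u
2. not Dia (a implies not ((b and (not a and c)) and not c)), v
3. not (a implies not ((b and (not a and c)) and not c)), u
4. a, u
5. (b and (not a and c)) and not c, u
6. b and (not a and c), u
7. not c, u
8. b, u
9. not a and c, u
10. not a, u
11. c, u
Accessibility: uRu, uRv, vRu, vRv
Branch closes: a and not a both at u.
All branches of the negation close; one closing branch shown above.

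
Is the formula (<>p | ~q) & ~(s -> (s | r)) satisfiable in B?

Unsatisfiable

1. (<>p | ~q) & ~(s -> (s | r)), 0
2. <>p | ~q, 0
3. ~(s -> (s | r)), 0
4. s, 0
5. ~(s | r), 0
6. ~s, 0
7. ~r, 0
Accessibility: 0R0
Branch closes: s and ~s both at 0.
(One branch shown.) All branches close.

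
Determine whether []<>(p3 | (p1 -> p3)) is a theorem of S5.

Invalid (countermodel exists)

Tableau for the negation ~[]<>(p3 | (p1 -> p3)):
1. ~[]<>(p3 | (p1 -> p3)), 0
2. ~<>(p3 | (p1 -> p3)), 1
3. ~(p3 | (p1 -> p3)), 0
4. ~p3, 0
5. ~(p1 -> p3), 0
6. p1, 0
7. ~(p3 | (p1 -> p3)), 1
8. ~p3, 1
9. ~(p1 -> p3), 1
10. p1, 1
Accessibility: 0R0, 0R1, 1R0, 1R1
The negation has an open branch (countermodel exists).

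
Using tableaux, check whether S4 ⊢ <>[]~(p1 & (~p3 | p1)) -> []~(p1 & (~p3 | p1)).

Tableau for the negation ~(<>[]~(p1 & (~p3 | p1)) -> []~(p1 & (~p3 | p1))):
1. ~(<>[]~(p1 & (~p3 | p1)) -> []~(p1 & (~p3 | p1))), w0
2. <>[]~(p1 & (~p3 | p1)), w0
3. ~[]~(p1 & (~p3 | p1)), w0
4. []~(p1 & (~p3 | p1)), w1
5. ~(p1 & (~p3 | p1)), w1
6. ~(~p3 | p1), w1
7. p3, w1
8. ~p1, w1
9. p1 & (~p3 | p1), w2
10. p1, w2
11. ~p3 | p1, w2
Accessibility: w0Rw0, w0Rw1, w0Rw2, w1Rw1, w2Rw2
The negation has an open branch (countermodel exists).

Invalid (countermodel exists)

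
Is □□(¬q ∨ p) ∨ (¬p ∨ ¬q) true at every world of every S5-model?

Tableau for the negation ¬(□□(¬q ∨ p) ∨ (¬p ∨ ¬q)):
1. ¬(□□(¬q ∨ p) ∨ (¬p ∨ ¬q)), 0
2. ¬□□(¬q ∨ p), 0
3. ¬(¬p ∨ ¬q), 0
4. p, 0
5. q, 0
6. ¬□(¬q ∨ p), 1
7. ¬(¬q ∨ p), 2
8. q, 2
9. ¬p, 2
Accessibility: 0R0, 0R1, 0R2, 1R0, 1R1, 1R2, 2R0, 2R1, 2R2
The negation has an open branch (countermodel exists).

No, not valid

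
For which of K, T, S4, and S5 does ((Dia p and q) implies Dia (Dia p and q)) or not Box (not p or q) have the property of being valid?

K-tableau for the negation not (((Dia p and q) implies Dia (Dia p and q)) or not Box (not p or q)):
1. not (((Dia p and q) implies Dia (Dia p and q)) or not Box (not p or q)), w0
2. not ((Dia p and q) implies Dia (Dia p and q)), w0   [neg-or-rule on 1]
3. Box (not p or q), w0   [neg-or-rule on 1]
4. Dia p and q, w0   [neg-implies-rule on 2]
5. not Dia (Dia p and q), w0   [neg-implies-rule on 2]
6. Dia p, w0   [and-rule on 4]
7. q, w0   [and-rule on 4]
8. p, w1   [Dia-rule on 6: fresh world w1, w0Rw1]
9. not p or q, w1   [Box-rule on 3 via w0Rw1]
10. not (Dia p and q), w1   [neg-Dia-rule on 5 via w0Rw1]
11. q, w1   [or-rule on 9 (branches; this branch)]
12. not Dia p, w1   [neg-and-rule on 10 (branches; this branch)]
Accessibility: w0Rw1
Complete open branch: countermodel on a K-frame, so not valid in K.
T-tableau for the negation not (((Dia p and q) implies Dia (Dia p and q)) or not Box (not p or q)):
1. not (((Dia p and q) implies Dia (Dia p and q)) or not Box (not p or q)), w0
2. not ((Dia p and q) implies Dia (Dia p and q)), w0   [neg-or-rule on 1]
3. Box (not p or q), w0   [neg-or-rule on 1]
4. Dia p and q, w0   [neg-implies-rule on 2]
5. not Dia (Dia p and q), w0   [neg-implies-rule on 2]
6. Dia p, w0   [and-rule on 4]
7. q, w0   [and-rule on 4]
8. not p or q, w0   [Box-rule on 3 via w0Rw0]
9. not (Dia p and q), w0   [neg-Dia-rule on 5 via w0Rw0]
10. not Dia p, w0   [neg-and-rule on 9 (branches; this branch)]
11. not p, w0   [neg-Dia-rule on 10 via w0Rw0]
12. p, w1   [Dia-rule on 6: fresh world w1, w0Rw1]
13. not p or q, w1   [Box-rule on 3 via w0Rw1]
14. not (Dia p and q), w1   [neg-Dia-rule on 5 via w0Rw1]
15. not p, w1   [neg-Dia-rule on 10 via w0Rw1]
Accessibility: w0Rw0, w0Rw1, w1Rw1
Branch closes: p and not p both at w1.
Every branch closes (one shown): valid in T, hence also in S4, S5 (every theorem of T is a theorem of S4 and S5).

T, S4, S5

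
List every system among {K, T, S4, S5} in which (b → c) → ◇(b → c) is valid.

T, S4, S5

K-tableau for the negation ¬((b → c) → ◇(b → c)):
1. ¬((b → c) → ◇(b → c)), 0
2. b → c, 0
3. ¬◇(b → c), 0
4. c, 0
Complete open branch: countermodel on a K-frame, so not valid in K.
T-tableau for the negation ¬((b → c) → ◇(b → c)):
1. ¬((b → c) → ◇(b → c)), 0
2. b → c, 0
3. ¬◇(b → c), 0
4. ¬(b → c), 0
5. b, 0
6. ¬c, 0
7. c, 0
Accessibility: 0R0
Branch closes: c and ¬c both at 0.
Every branch closes (one shown): valid in T, hence also in S4, S5 (every theorem of T is a theorem of S4 and S5).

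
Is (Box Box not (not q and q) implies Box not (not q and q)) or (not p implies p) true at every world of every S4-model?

Valid in S4

Tableau for the negation not ((Box Box not (not q and q) implies Box not (not q and q)) or (not p implies p)):
1. not ((Box Box not (not q and q) implies Box not (not q and q)) or (not p implies p)), w0
2. not (Box Box not (not q and q) implies Box not (not q and q)), w0
3. not (not p implies p), w0
4. Box Box not (not q and q), w0
5. not Box not (not q and q), w0
6. not p, w0
7. Box not (not q and q), w0
8. not (not q and q), w0
9. not q, w0
10. not q and q, w1
11. not q, w1
12. q, w1
Accessibility: w0Rw0, w0Rw1, w1Rw1
Branch closes: q and not q both at w1.
Every branch of the negation's tableau closes; the branch above is one of them.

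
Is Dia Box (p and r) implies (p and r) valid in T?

Invalid (countermodel exists)

Tableau for the negation not (Dia Box (p and r) implies (p and r)):
1. not (Dia Box (p and r) implies (p and r)), 0
2. Dia Box (p and r), 0
3. not (p and r), 0
4. not r, 0
5. Box (p and r), 1
6. p and r, 1
7. p, 1
8. r, 1
Accessibility: 0R0, 0R1, 1R1
The negation has an open branch (countermodel exists).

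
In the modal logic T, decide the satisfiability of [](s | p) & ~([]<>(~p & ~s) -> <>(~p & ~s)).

1. [](s | p) & ~([]<>(~p & ~s) -> <>(~p & ~s)), 0
2. [](s | p), 0
3. ~([]<>(~p & ~s) -> <>(~p & ~s)), 0
4. []<>(~p & ~s), 0
5. ~<>(~p & ~s), 0
6. s | p, 0
7. <>(~p & ~s), 0
8. ~(~p & ~s), 0
9. p, 0
10. s, 0
11. ~p & ~s, 1
12. ~p, 1
13. ~s, 1
14. s | p, 1
15. <>(~p & ~s), 1
16. ~(~p & ~s), 1
17. p, 1
Accessibility: 0R0, 0R1, 1R1
Branch closes: p and ~p both at 1.
All branches of the tableau close; one closing branch shown above.

Unsatisfiable (every branch closes)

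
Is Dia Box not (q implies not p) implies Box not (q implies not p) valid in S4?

No, not valid

Tableau for the negation not (Dia Box not (q implies not p) implies Box not (q implies not p)):
1. not (Dia Box not (q implies not p) implies Box not (q implies not p)), 0
2. Dia Box not (q implies not p), 0
3. not Box not (q implies not p), 0
4. Box not (q implies not p), 1
5. not (q implies not p), 1
6. q, 1
7. p, 1
8. q implies not p, 2
9. not p, 2
Accessibility: 0R0, 0R1, 0R2, 1R1, 2R2
The negation has an open branch (countermodel exists).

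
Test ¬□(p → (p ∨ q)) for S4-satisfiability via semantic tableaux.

1. ¬□(p → (p ∨ q)), 0
2. ¬(p → (p ∨ q)), 1   [¬□-rule on 1: fresh world 1, 0R1]
3. p, 1   [¬→-rule on 2]
4. ¬(p ∨ q), 1   [¬→-rule on 2]
5. ¬p, 1   [¬∨-rule on 4]
6. ¬q, 1   [¬∨-rule on 4]
Accessibility: 0R0, 0R1, 1R1
Branch closes: p and ¬p both at 1.
(One branch shown.) All branches close.

Unsatisfiable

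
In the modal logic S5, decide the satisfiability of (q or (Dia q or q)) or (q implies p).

1. (q or (Dia q or q)) or (q implies p), w0
2. q implies p, w0
3. p, w0
Accessibility: w0Rw0

Satisfiable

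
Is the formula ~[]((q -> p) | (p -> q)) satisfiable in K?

1. ~[]((q -> p) | (p -> q)), 0
2. ~((q -> p) | (p -> q)), 1
3. ~(q -> p), 1
4. ~(p -> q), 1
5. q, 1
6. ~p, 1
7. p, 1
8. ~q, 1
Accessibility: 0R1
Branch closes: p and ~p both at 1.
(One branch shown.) All branches close.

Unsatisfiable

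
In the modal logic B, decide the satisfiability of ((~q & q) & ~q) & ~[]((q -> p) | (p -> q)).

1. ((~q & q) & ~q) & ~[]((q -> p) | (p -> q)), 0
2. (~q & q) & ~q, 0
3. ~[]((q -> p) | (p -> q)), 0
4. ~q & q, 0
5. ~q, 0
6. q, 0
Accessibility: 0R0
Branch closes: q and ~q both at 0.
Every branch closes; the branch above is one of them.

Unsatisfiable (every branch closes)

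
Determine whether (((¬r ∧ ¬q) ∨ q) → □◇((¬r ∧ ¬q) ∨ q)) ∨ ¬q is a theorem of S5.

Yes, valid

Tableau for the negation ¬((((¬r ∧ ¬q) ∨ q) → □◇((¬r ∧ ¬q) ∨ q)) ∨ ¬q):
1. ¬((((¬r ∧ ¬q) ∨ q) → □◇((¬r ∧ ¬q) ∨ q)) ∨ ¬q), u
2. ¬(((¬r ∧ ¬q) ∨ q) → □◇((¬r ∧ ¬q) ∨ q)), u
3. q, u
4. (¬r ∧ ¬q) ∨ q, u
5. ¬□◇((¬r ∧ ¬q) ∨ q), u
6. ¬◇((¬r ∧ ¬q) ∨ q), v
7. ¬((¬r ∧ ¬q) ∨ q), u
8. ¬(¬r ∧ ¬q), u
9. ¬q, u
Accessibility: uRu, uRv, vRu, vRv
Branch closes: q and ¬q both at u.
All branches of the negation close; one closing branch shown above.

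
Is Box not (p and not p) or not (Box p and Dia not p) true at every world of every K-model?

Tableau for the negation not (Box not (p and not p) or not (Box p and Dia not p)):
1. not (Box not (p and not p) or not (Box p and Dia not p)), w0
2. not Box not (p and not p), w0   [neg-or-rule on 1]
3. Box p and Dia not p, w0   [neg-or-rule on 1]
4. Box p, w0   [and-rule on 3]
5. Dia not p, w0   [and-rule on 3]
6. p and not p, w1   [neg-Box-rule on 2: fresh world w1, w0Rw1]
7. p, w1   [and-rule on 6]
8. not p, w1   [and-rule on 6]
Accessibility: w0Rw1
Branch closes: p and not p both at w1.
All branches of the negation close; one closing branch shown above.

Valid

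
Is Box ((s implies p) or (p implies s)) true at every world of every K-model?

Tableau for the negation not Box ((s implies p) or (p implies s)):
1. not Box ((s implies p) or (p implies s)), w0
2. not ((s implies p) or (p implies s)), w1
3. not (s implies p), w1
4. not (p implies s), w1
5. s, w1
6. not p, w1
7. p, w1
8. not s, w1
Accessibility: w0Rw1
Branch closes: p and not p both at w1.
Every branch of the negation's tableau closes; the branch above is one of them.

Yes, valid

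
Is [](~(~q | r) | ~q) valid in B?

No, not valid

Tableau for the negation ~[](~(~q | r) | ~q):
1. ~[](~(~q | r) | ~q), 0
2. ~(~(~q | r) | ~q), 1   [~[]-rule on 1: fresh world 1, 0R1]
3. ~q | r, 1   [~|-rule on 2]
4. q, 1   [~|-rule on 2]
5. r, 1   [|-rule on 3 (branches; this branch)]
Accessibility: 0R0, 0R1, 1R0, 1R1
The negation has an open branch (countermodel exists).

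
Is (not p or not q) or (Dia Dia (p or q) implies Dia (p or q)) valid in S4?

Tableau for the negation not ((not p or not q) or (Dia Dia (p or q) implies Dia (p or q))):
1. not ((not p or not q) or (Dia Dia (p or q) implies Dia (p or q))), 0
2. not (not p or not q), 0
3. not (Dia Dia (p or q) implies Dia (p or q)), 0
4. p, 0
5. q, 0
6. Dia Dia (p or q), 0
7. not Dia (p or q), 0
8. not (p or q), 0
9. not p, 0
10. not q, 0
Accessibility: 0R0
Branch closes: p and not p both at 0.
All branches of the negation close; one closing branch shown above.

Valid in S4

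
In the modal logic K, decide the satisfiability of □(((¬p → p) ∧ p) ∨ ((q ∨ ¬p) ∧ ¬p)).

Satisfiable

1. □(((¬p → p) ∧ p) ∨ ((q ∨ ¬p) ∧ ¬p)), 0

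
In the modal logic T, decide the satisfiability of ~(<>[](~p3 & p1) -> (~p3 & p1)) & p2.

Satisfiable

1. ~(<>[](~p3 & p1) -> (~p3 & p1)) & p2, 0
2. ~(<>[](~p3 & p1) -> (~p3 & p1)), 0
3. p2, 0
4. <>[](~p3 & p1), 0
5. ~(~p3 & p1), 0
6. ~p1, 0
7. [](~p3 & p1), 1
8. ~p3 & p1, 1
9. ~p3, 1
10. p1, 1
Accessibility: 0R0, 0R1, 1R1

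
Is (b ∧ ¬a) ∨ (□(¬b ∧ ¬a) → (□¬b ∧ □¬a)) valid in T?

Valid

Tableau for the negation ¬((b ∧ ¬a) ∨ (□(¬b ∧ ¬a) → (□¬b ∧ □¬a))):
1. ¬((b ∧ ¬a) ∨ (□(¬b ∧ ¬a) → (□¬b ∧ □¬a))), u
2. ¬(b ∧ ¬a), u
3. ¬(□(¬b ∧ ¬a) → (□¬b ∧ □¬a)), u
4. □(¬b ∧ ¬a), u
5. ¬(□¬b ∧ □¬a), u
6. ¬b ∧ ¬a, u
7. ¬b, u
8. ¬a, u
9. ¬□¬a, u
10. a, v
11. ¬b ∧ ¬a, v
12. ¬b, v
13. ¬a, v
Accessibility: uRu, uRv, vRv
Branch closes: a and ¬a both at v.
Every branch of the negation's tableau closes; the branch above is one of them.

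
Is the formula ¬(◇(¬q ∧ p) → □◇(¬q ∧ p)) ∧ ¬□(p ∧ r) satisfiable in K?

Satisfiable (open branch found)

1. ¬(◇(¬q ∧ p) → □◇(¬q ∧ p)) ∧ ¬□(p ∧ r), w0
2. ¬(◇(¬q ∧ p) → □◇(¬q ∧ p)), w0
3. ¬□(p ∧ r), w0
4. ◇(¬q ∧ p), w0
5. ¬□◇(¬q ∧ p), w0
6. ¬(p ∧ r), w1
7. ¬r, w1
8. ¬q ∧ p, w2
9. ¬q, w2
10. p, w2
11. ¬◇(¬q ∧ p), w3
Accessibility: w0Rw1, w0Rw2, w0Rw3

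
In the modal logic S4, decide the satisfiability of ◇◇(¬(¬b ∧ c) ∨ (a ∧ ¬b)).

Yes, satisfiable

1. ◇◇(¬(¬b ∧ c) ∨ (a ∧ ¬b)), u
2. ◇(¬(¬b ∧ c) ∨ (a ∧ ¬b)), v
3. ¬(¬b ∧ c) ∨ (a ∧ ¬b), w
4. a ∧ ¬b, w
5. a, w
6. ¬b, w
Accessibility: uRu, uRv, uRw, vRv, vRw, wRw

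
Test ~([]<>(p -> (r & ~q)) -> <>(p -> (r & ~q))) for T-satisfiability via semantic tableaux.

Unsatisfiable

1. ~([]<>(p -> (r & ~q)) -> <>(p -> (r & ~q))), w0
2. []<>(p -> (r & ~q)), w0
3. ~<>(p -> (r & ~q)), w0
4. <>(p -> (r & ~q)), w0
5. ~(p -> (r & ~q)), w0
6. p, w0
7. ~(r & ~q), w0
8. q, w0
9. p -> (r & ~q), w1
10. <>(p -> (r & ~q)), w1
11. ~(p -> (r & ~q)), w1
12. p, w1
13. ~(r & ~q), w1
14. r & ~q, w1
15. r, w1
16. ~q, w1
17. q, w1
Accessibility: w0Rw0, w0Rw1, w1Rw1
Branch closes: q and ~q both at w1.
Every branch closes; the branch above is one of them.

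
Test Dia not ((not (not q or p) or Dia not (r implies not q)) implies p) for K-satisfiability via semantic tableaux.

1. Dia not ((not (not q or p) or Dia not (r implies not q)) implies p), u
2. not ((not (not q or p) or Dia not (r implies not q)) implies p), v
3. not (not q or p) or Dia not (r implies not q), v
4. not p, v
5. Dia not (r implies not q), v
6. not (r implies not q), w
7. r, w
8. q, w
Accessibility: uRv, vRw

Yes, satisfiable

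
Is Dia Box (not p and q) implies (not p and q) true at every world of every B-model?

Tableau for the negation not (Dia Box (not p and q) implies (not p and q)):
1. not (Dia Box (not p and q) implies (not p and q)), 0
2. Dia Box (not p and q), 0
3. not (not p and q), 0
4. not q, 0
5. Box (not p and q), 1
6. not p and q, 0
7. not p, 0
8. q, 0
Accessibility: 0R0, 0R1, 1R0, 1R1
Branch closes: q and not q both at 0.
Every branch of the negation's tableau closes; the branch above is one of them.

Valid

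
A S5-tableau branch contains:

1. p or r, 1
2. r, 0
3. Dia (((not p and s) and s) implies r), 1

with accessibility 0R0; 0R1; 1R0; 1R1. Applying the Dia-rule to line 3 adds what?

a fresh world 2 with 1R2, and ((not p and s) and s) implies r at 2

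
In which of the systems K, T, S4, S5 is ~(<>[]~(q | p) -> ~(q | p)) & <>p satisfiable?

S4-tableau for the formula:
1. ~(<>[]~(q | p) -> ~(q | p)) & <>p, w0
2. ~(<>[]~(q | p) -> ~(q | p)), w0
3. <>p, w0
4. <>[]~(q | p), w0
5. q | p, w0
6. p, w0
7. p, w1
8. []~(q | p), w2
9. ~(q | p), w2
10. ~q, w2
11. ~p, w2
Accessibility: w0Rw0, w0Rw1, w0Rw2, w1Rw1, w2Rw2
Complete open branch: satisfiable in S4, hence also in K, T (this S4-model is also a K-model and a T-model).
S5-tableau for the formula:
1. ~(<>[]~(q | p) -> ~(q | p)) & <>p, w0
2. ~(<>[]~(q | p) -> ~(q | p)), w0
3. <>p, w0
4. <>[]~(q | p), w0
5. q | p, w0
6. p, w0
7. p, w1
8. []~(q | p), w2
9. ~(q | p), w0
10. ~q, w0
11. ~p, w0
Accessibility: w0Rw0, w0Rw1, w0Rw2, w1Rw0, w1Rw1, w1Rw2, w2Rw0, w2Rw1, w2Rw2
Branch closes: p and ~p both at w0.
Every branch closes (one shown): unsatisfiable in S5.

K, T, S4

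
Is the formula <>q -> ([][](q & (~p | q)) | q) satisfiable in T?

Satisfiable

1. <>q -> ([][](q & (~p | q)) | q), 0
2. [][](q & (~p | q)) | q, 0
3. q, 0
Accessibility: 0R0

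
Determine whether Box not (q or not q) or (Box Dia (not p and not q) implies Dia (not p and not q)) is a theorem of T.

Valid

Tableau for the negation not (Box not (q or not q) or (Box Dia (not p and not q) implies Dia (not p and not q))):
1. not (Box not (q or not q) or (Box Dia (not p and not q) implies Dia (not p and not q))), w0
2. not Box not (q or not q), w0
3. not (Box Dia (not p and not q) implies Dia (not p and not q)), w0
4. Box Dia (not p and not q), w0
5. not Dia (not p and not q), w0
6. Dia (not p and not q), w0
7. not (not p and not q), w0
8. q, w0
9. q or not q, w1
10. Dia (not p and not q), w1
11. not (not p and not q), w1
12. not q, w1
13. p, w1
14. not p and not q, w2
15. not p, w2
16. not q, w2
17. Dia (not p and not q), w2
18. not (not p and not q), w2
19. q, w2
Accessibility: w0Rw0, w0Rw1, w0Rw2, w1Rw1, w2Rw2
Branch closes: q and not q both at w2.
Every branch of the negation's tableau closes; the branch above is one of them.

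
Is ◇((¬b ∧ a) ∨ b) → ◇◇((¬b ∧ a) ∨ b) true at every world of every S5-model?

Tableau for the negation ¬(◇((¬b ∧ a) ∨ b) → ◇◇((¬b ∧ a) ∨ b)):
1. ¬(◇((¬b ∧ a) ∨ b) → ◇◇((¬b ∧ a) ∨ b)), u
2. ◇((¬b ∧ a) ∨ b), u
3. ¬◇◇((¬b ∧ a) ∨ b), u
4. ¬◇((¬b ∧ a) ∨ b), u
5. ¬((¬b ∧ a) ∨ b), u
6. ¬(¬b ∧ a), u
7. ¬b, u
8. ¬a, u
9. (¬b ∧ a) ∨ b, v
10. ¬◇((¬b ∧ a) ∨ b), v
11. ¬((¬b ∧ a) ∨ b), v
12. ¬(¬b ∧ a), v
13. ¬b, v
14. ¬b ∧ a, v
15. a, v
16. ¬a, v
Accessibility: uRu, uRv, vRu, vRv
Branch closes: a and ¬a both at v.
All branches of the negation close; one closing branch shown above.

Yes, valid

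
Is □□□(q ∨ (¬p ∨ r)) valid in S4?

Not valid

Tableau for the negation ¬□□□(q ∨ (¬p ∨ r)):
1. ¬□□□(q ∨ (¬p ∨ r)), 0
2. ¬□□(q ∨ (¬p ∨ r)), 1   [¬□-rule on 1: fresh world 1, 0R1]
3. ¬□(q ∨ (¬p ∨ r)), 2   [¬□-rule on 2: fresh world 2, 1R2]
4. ¬(q ∨ (¬p ∨ r)), 3   [¬□-rule on 3: fresh world 3, 2R3]
5. ¬q, 3   [¬∨-rule on 4]
6. ¬(¬p ∨ r), 3   [¬∨-rule on 4]
7. p, 3   [¬∨-rule on 6]
8. ¬r, 3   [¬∨-rule on 6]
Accessibility: 0R0, 0R1, 0R2, 0R3, 1R1, 1R2, 1R3, 2R2, 2R3, 3R3
The negation has an open branch (countermodel exists).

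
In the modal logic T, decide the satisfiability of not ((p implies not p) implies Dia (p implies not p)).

1. not ((p implies not p) implies Dia (p implies not p)), u
2. p implies not p, u
3. not Dia (p implies not p), u
4. not (p implies not p), u
5. p, u
6. not p, u
Accessibility: uRu
Branch closes: p and not p both at u.
(One branch shown.) All branches close.

Unsatisfiable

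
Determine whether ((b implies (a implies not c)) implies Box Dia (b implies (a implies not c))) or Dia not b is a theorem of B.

Yes, valid

Tableau for the negation not (((b implies (a implies not c)) implies Box Dia (b implies (a implies not c))) or Dia not b):
1. not (((b implies (a implies not c)) implies Box Dia (b implies (a implies not c))) or Dia not b), u
2. not ((b implies (a implies not c)) implies Box Dia (b implies (a implies not c))), u
3. not Dia not b, u
4. b implies (a implies not c), u
5. not Box Dia (b implies (a implies not c)), u
6. b, u
7. a implies not c, u
8. not c, u
9. not Dia (b implies (a implies not c)), v
10. b, v
11. not (b implies (a implies not c)), u
12. not (a implies not c), u
13. a, u
14. c, u
Accessibility: uRu, uRv, vRu, vRv
Branch closes: c and not c both at u.
Every branch of the negation's tableau closes; the branch above is one of them.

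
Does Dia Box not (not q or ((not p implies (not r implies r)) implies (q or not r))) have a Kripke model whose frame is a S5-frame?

Unsatisfiable (every branch closes)

1. Dia Box not (not q or ((not p implies (not r implies r)) implies (q or not r))), 0
2. Box not (not q or ((not p implies (not r implies r)) implies (q or not r))), 1
3. not (not q or ((not p implies (not r implies r)) implies (q or not r))), 0
4. q, 0
5. not ((not p implies (not r implies r)) implies (q or not r)), 0
6. not p implies (not r implies r), 0
7. not (q or not r), 0
8. not q, 0
9. r, 0
Accessibility: 0R0, 0R1, 1R0, 1R1
Branch closes: q and not q both at 0.
(One branch shown.) All branches close.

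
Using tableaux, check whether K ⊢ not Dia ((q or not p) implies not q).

Invalid (countermodel exists)

Tableau for the negation Dia ((q or not p) implies not q):
1. Dia ((q or not p) implies not q), w0
2. (q or not p) implies not q, w1   [Dia-rule on 1: fresh world w1, w0Rw1]
3. not q, w1   [implies-rule on 2 (branches; this branch)]
Accessibility: w0Rw1
The negation has an open branch (countermodel exists).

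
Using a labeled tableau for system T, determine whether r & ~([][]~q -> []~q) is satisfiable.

No, unsatisfiable

1. r & ~([][]~q -> []~q), 0
2. r, 0   [&-rule on 1]
3. ~([][]~q -> []~q), 0   [&-rule on 1]
4. [][]~q, 0   [~->-rule on 3]
5. ~[]~q, 0   [~->-rule on 3]
6. []~q, 0   [[]-rule on 4 via 0R0]
7. ~q, 0   [[]-rule on 6 via 0R0]
8. q, 1   [~[]-rule on 5: fresh world 1, 0R1]
9. []~q, 1   [[]-rule on 4 via 0R1]
10. ~q, 1   [[]-rule on 6 via 0R1]
Accessibility: 0R0, 0R1, 1R1
Branch closes: q and ~q both at 1.
Every branch closes; the branch above is one of them.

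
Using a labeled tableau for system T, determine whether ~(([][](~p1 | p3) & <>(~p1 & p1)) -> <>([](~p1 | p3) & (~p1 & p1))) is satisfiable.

Unsatisfiable (every branch closes)

1. ~(([][](~p1 | p3) & <>(~p1 & p1)) -> <>([](~p1 | p3) & (~p1 & p1))), w0
2. [][](~p1 | p3) & <>(~p1 & p1), w0   [~->-rule on 1]
3. ~<>([](~p1 | p3) & (~p1 & p1)), w0   [~->-rule on 1]
4. [][](~p1 | p3), w0   [&-rule on 2]
5. <>(~p1 & p1), w0   [&-rule on 2]
6. ~([](~p1 | p3) & (~p1 & p1)), w0   [~<>-rule on 3 via w0Rw0]
7. [](~p1 | p3), w0   [[]-rule on 4 via w0Rw0]
8. ~p1 | p3, w0   [[]-rule on 7 via w0Rw0]
9. ~(~p1 & p1), w0   [~&-rule on 6 (branches; this branch)]
10. p3, w0   [|-rule on 8 (branches; this branch)]
11. ~p1, w0   [~&-rule on 9 (branches; this branch)]
12. ~p1 & p1, w1   [<>-rule on 5: fresh world w1, w0Rw1]
13. ~p1, w1   [&-rule on 12]
14. p1, w1   [&-rule on 12]
Accessibility: w0Rw0, w0Rw1, w1Rw1
Branch closes: p1 and ~p1 both at w1.
(One branch shown.) All branches close.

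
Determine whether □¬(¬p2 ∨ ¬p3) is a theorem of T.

No, not valid

Tableau for the negation ¬□¬(¬p2 ∨ ¬p3):
1. ¬□¬(¬p2 ∨ ¬p3), w0
2. ¬p2 ∨ ¬p3, w1
3. ¬p3, w1
Accessibility: w0Rw0, w0Rw1, w1Rw1
The negation has an open branch (countermodel exists).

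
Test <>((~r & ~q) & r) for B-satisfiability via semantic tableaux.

Unsatisfiable (every branch closes)

1. <>((~r & ~q) & r), w0
2. (~r & ~q) & r, w1
3. ~r & ~q, w1
4. r, w1
5. ~r, w1
6. ~q, w1
Accessibility: w0Rw0, w0Rw1, w1Rw0, w1Rw1
Branch closes: r and ~r both at w1.
(One branch shown.) All branches close.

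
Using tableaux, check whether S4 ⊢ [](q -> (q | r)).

Valid in S4

Tableau for the negation ~[](q -> (q | r)):
1. ~[](q -> (q | r)), w0
2. ~(q -> (q | r)), w1
3. q, w1
4. ~(q | r), w1
5. ~q, w1
6. ~r, w1
Accessibility: w0Rw0, w0Rw1, w1Rw1
Branch closes: q and ~q both at w1.
Every branch of the negation's tableau closes; the branch above is one of them.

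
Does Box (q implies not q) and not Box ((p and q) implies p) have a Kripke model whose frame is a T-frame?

1. Box (q implies not q) and not Box ((p and q) implies p), w0
2. Box (q implies not q), w0
3. not Box ((p and q) implies p), w0
4. q implies not q, w0
5. not q, w0
6. not ((p and q) implies p), w1
7. p and q, w1
8. not p, w1
9. p, w1
10. q, w1
Accessibility: w0Rw0, w0Rw1, w1Rw1
Branch closes: p and not p both at w1.
Every branch closes; the branch above is one of them.

Unsatisfiable (every branch closes)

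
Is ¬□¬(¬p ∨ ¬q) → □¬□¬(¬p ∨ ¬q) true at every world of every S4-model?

Tableau for the negation ¬(¬□¬(¬p ∨ ¬q) → □¬□¬(¬p ∨ ¬q)):
1. ¬(¬□¬(¬p ∨ ¬q) → □¬□¬(¬p ∨ ¬q)), 0
2. ¬□¬(¬p ∨ ¬q), 0   [¬→-rule on 1]
3. ¬□¬□¬(¬p ∨ ¬q), 0   [¬→-rule on 1]
4. ¬p ∨ ¬q, 1   [¬□-rule on 2: fresh world 1, 0R1]
5. ¬q, 1   [∨-rule on 4 (branches; this branch)]
6. □¬(¬p ∨ ¬q), 2   [¬□-rule on 3: fresh world 2, 0R2]
7. ¬(¬p ∨ ¬q), 2   [□-rule on 6 via 2R2]
8. p, 2   [¬∨-rule on 7]
9. q, 2   [¬∨-rule on 7]
Accessibility: 0R0, 0R1, 0R2, 1R1, 2R2
The negation has an open branch (countermodel exists).

Invalid (countermodel exists)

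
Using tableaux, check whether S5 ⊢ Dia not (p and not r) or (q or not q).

Tableau for the negation not (Dia not (p and not r) or (q or not q)):
1. not (Dia not (p and not r) or (q or not q)), 0
2. not Dia not (p and not r), 0
3. not (q or not q), 0
4. not q, 0
5. q, 0
Accessibility: 0R0
Branch closes: q and not q both at 0.
All branches of the negation close; one closing branch shown above.

Valid in S5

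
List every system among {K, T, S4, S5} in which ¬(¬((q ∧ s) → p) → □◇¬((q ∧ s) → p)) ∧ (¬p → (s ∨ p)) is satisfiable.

K, T, S4

S5-tableau for the formula:
1. ¬(¬((q ∧ s) → p) → □◇¬((q ∧ s) → p)) ∧ (¬p → (s ∨ p)), w0
2. ¬(¬((q ∧ s) → p) → □◇¬((q ∧ s) → p)), w0
3. ¬p → (s ∨ p), w0
4. ¬((q ∧ s) → p), w0
5. ¬□◇¬((q ∧ s) → p), w0
6. q ∧ s, w0
7. ¬p, w0
8. q, w0
9. s, w0
10. s ∨ p, w0
11. ¬◇¬((q ∧ s) → p), w1
12. (q ∧ s) → p, w0
13. (q ∧ s) → p, w1
14. ¬(q ∧ s), w0
15. p, w1
16. ¬s, w0
Accessibility: w0Rw0, w0Rw1, w1Rw0, w1Rw1
Branch closes: s and ¬s both at w0.
Every branch closes (one shown): unsatisfiable in S5.
S4-tableau for the formula:
1. ¬(¬((q ∧ s) → p) → □◇¬((q ∧ s) → p)) ∧ (¬p → (s ∨ p)), w0
2. ¬(¬((q ∧ s) → p) → □◇¬((q ∧ s) → p)), w0
3. ¬p → (s ∨ p), w0
4. ¬((q ∧ s) → p), w0
5. ¬□◇¬((q ∧ s) → p), w0
6. q ∧ s, w0
7. ¬p, w0
8. q, w0
9. s, w0
10. s ∨ p, w0
11. ¬◇¬((q ∧ s) → p), w1
12. (q ∧ s) → p, w1
13. p, w1
Accessibility: w0Rw0, w0Rw1, w1Rw1
Complete open branch: satisfiable in S4, hence also in K, T (this S4-model is also a K-model and a T-model).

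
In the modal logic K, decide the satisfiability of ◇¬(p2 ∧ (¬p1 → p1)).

1. ◇¬(p2 ∧ (¬p1 → p1)), w0
2. ¬(p2 ∧ (¬p1 → p1)), w1
3. ¬(¬p1 → p1), w1
4. ¬p1, w1
Accessibility: w0Rw1

Yes, satisfiable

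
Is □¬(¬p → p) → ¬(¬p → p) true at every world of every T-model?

Valid

Tableau for the negation ¬(□¬(¬p → p) → ¬(¬p → p)):
1. ¬(□¬(¬p → p) → ¬(¬p → p)), w0
2. □¬(¬p → p), w0
3. ¬p → p, w0
4. ¬(¬p → p), w0
5. ¬p, w0
6. p, w0
Accessibility: w0Rw0
Branch closes: p and ¬p both at w0.
All branches of the negation close; one closing branch shown above.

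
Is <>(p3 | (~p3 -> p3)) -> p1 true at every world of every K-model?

Invalid (countermodel exists)

Tableau for the negation ~(<>(p3 | (~p3 -> p3)) -> p1):
1. ~(<>(p3 | (~p3 -> p3)) -> p1), 0
2. <>(p3 | (~p3 -> p3)), 0
3. ~p1, 0
4. p3 | (~p3 -> p3), 1
5. ~p3 -> p3, 1
6. p3, 1
Accessibility: 0R1
The negation has an open branch (countermodel exists).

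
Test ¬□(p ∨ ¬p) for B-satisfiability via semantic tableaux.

Unsatisfiable (every branch closes)

1. ¬□(p ∨ ¬p), w0
2. ¬(p ∨ ¬p), w1   [¬□-rule on 1: fresh world w1, w0Rw1]
3. ¬p, w1   [¬∨-rule on 2]
4. p, w1   [¬∨-rule on 2]
Accessibility: w0Rw0, w0Rw1, w1Rw0, w1Rw1
Branch closes: p and ¬p both at w1.
(One branch shown.) All branches close.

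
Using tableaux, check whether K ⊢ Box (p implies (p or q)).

Valid

Tableau for the negation not Box (p implies (p or q)):
1. not Box (p implies (p or q)), 0
2. not (p implies (p or q)), 1   [neg-Box-rule on 1: fresh world 1, 0R1]
3. p, 1   [neg-implies-rule on 2]
4. not (p or q), 1   [neg-implies-rule on 2]
5. not p, 1   [neg-or-rule on 4]
6. not q, 1   [neg-or-rule on 4]
Accessibility: 0R1
Branch closes: p and not p both at 1.
Every branch of the negation's tableau closes; the branch above is one of them.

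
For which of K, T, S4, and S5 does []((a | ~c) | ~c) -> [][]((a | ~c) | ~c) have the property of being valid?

S4-tableau for the negation ~([]((a | ~c) | ~c) -> [][]((a | ~c) | ~c)):
1. ~([]((a | ~c) | ~c) -> [][]((a | ~c) | ~c)), w0
2. []((a | ~c) | ~c), w0   [~->-rule on 1]
3. ~[][]((a | ~c) | ~c), w0   [~->-rule on 1]
4. (a | ~c) | ~c, w0   [[]-rule on 2 via w0Rw0]
5. a | ~c, w0   [|-rule on 4 (branches; this branch)]
6. ~c, w0   [|-rule on 5 (branches; this branch)]
7. ~[]((a | ~c) | ~c), w1   [~[]-rule on 3: fresh world w1, w0Rw1]
8. (a | ~c) | ~c, w1   [[]-rule on 2 via w0Rw1]
9. a | ~c, w1   [|-rule on 8 (branches; this branch)]
10. ~c, w1   [|-rule on 9 (branches; this branch)]
11. ~((a | ~c) | ~c), w2   [~[]-rule on 7: fresh world w2, w1Rw2]
12. ~(a | ~c), w2   [~|-rule on 11]
13. c, w2   [~|-rule on 11]
14. ~a, w2   [~|-rule on 12]
15. (a | ~c) | ~c, w2   [[]-rule on 2 via w0Rw2]
16. a | ~c, w2   [|-rule on 15 (branches; this branch)]
17. ~c, w2   [|-rule on 16 (branches; this branch)]
Accessibility: w0Rw0, w0Rw1, w0Rw2, w1Rw1, w1Rw2, w2Rw2
Branch closes: c and ~c both at w2.
Every branch closes (one shown): valid in S4, hence also in S5 (every theorem of S4 is a theorem of S5).
T-tableau for the negation ~([]((a | ~c) | ~c) -> [][]((a | ~c) | ~c)):
1. ~([]((a | ~c) | ~c) -> [][]((a | ~c) | ~c)), w0
2. []((a | ~c) | ~c), w0   [~->-rule on 1]
3. ~[][]((a | ~c) | ~c), w0   [~->-rule on 1]
4. (a | ~c) | ~c, w0   [[]-rule on 2 via w0Rw0]
5. ~c, w0   [|-rule on 4 (branches; this branch)]
6. ~[]((a | ~c) | ~c), w1   [~[]-rule on 3: fresh world w1, w0Rw1]
7. (a | ~c) | ~c, w1   [[]-rule on 2 via w0Rw1]
8. ~c, w1   [|-rule on 7 (branches; this branch)]
9. ~((a | ~c) | ~c), w2   [~[]-rule on 6: fresh world w2, w1Rw2]
10. ~(a | ~c), w2   [~|-rule on 9]
11. c, w2   [~|-rule on 9]
12. ~a, w2   [~|-rule on 10]
Accessibility: w0Rw0, w0Rw1, w1Rw1, w1Rw2, w2Rw2
Complete open branch: countermodel on a T-frame, so not valid in T, nor in K (the same frame is also a K-frame).

S4, S5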